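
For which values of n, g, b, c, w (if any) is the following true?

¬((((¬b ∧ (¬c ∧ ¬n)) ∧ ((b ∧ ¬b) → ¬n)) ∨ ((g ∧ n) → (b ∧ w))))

n=T, g=T, b=F, c=T, w=T

  ¬((((¬b ∧ (¬c ∧ ¬n)) ∧ ((b ∧ ¬b) → ¬n)) ∨ ((g ∧ n) → (b ∧ w)))) = True
    ((¬b ∧ (¬c ∧ ¬n)) ∧ ((b ∧ ¬b) → ¬n)) ∨ ((g ∧ n) → (b ∧ w)) = False
      (¬b ∧ (¬c ∧ ¬n)) ∧ ((b ∧ ¬b) → ¬n) = False
        ¬b ∧ (¬c ∧ ¬n) = False
          ¬b = True
          ¬c ∧ ¬n = False
            ¬c = False
            ¬n = False
        (b ∧ ¬b) → ¬n = True
          b ∧ ¬b = False
            ¬b = True
          ¬n = False
      (g ∧ n) → (b ∧ w) = False
        g ∧ n = True
        b ∧ w = False
The formula evaluates to True.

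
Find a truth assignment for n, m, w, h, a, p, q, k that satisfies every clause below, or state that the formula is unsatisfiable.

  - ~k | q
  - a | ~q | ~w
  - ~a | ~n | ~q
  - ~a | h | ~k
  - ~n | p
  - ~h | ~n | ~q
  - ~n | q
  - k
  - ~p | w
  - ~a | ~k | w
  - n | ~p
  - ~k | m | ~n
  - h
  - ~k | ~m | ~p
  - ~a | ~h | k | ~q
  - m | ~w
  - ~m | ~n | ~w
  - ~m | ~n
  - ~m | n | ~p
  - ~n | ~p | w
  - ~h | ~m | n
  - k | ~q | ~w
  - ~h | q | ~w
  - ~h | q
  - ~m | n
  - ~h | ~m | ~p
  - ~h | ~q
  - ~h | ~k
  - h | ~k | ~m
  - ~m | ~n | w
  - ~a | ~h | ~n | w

Unsatisfiable — no assignment works.

Case h = True:
  (k) forces k = True.
  Clause (~h | ~k) is falsified — contradiction.
Case h = False:
  Clause (h) is falsified — contradiction.
Both cases fail, so the formula is unsatisfiable.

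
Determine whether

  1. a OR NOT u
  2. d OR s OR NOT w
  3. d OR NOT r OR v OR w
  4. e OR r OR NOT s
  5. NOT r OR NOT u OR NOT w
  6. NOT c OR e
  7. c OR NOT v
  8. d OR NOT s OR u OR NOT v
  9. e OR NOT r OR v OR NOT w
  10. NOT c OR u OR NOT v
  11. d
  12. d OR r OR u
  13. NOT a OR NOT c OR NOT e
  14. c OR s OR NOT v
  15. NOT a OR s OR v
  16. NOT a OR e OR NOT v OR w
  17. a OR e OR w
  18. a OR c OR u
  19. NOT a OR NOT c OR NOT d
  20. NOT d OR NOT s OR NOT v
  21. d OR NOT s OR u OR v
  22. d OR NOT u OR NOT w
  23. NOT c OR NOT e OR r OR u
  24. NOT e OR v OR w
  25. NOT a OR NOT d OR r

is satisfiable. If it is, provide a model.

w=T; c=F; s=T; d=T; a=T; v=F; r=T; u=F; e=T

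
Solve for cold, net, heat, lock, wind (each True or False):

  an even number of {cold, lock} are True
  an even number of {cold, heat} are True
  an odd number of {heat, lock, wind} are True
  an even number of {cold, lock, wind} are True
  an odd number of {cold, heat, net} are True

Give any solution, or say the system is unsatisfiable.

No satisfying assignment exists.

Adding constraints 2, 3, 4 mod 2: every variable appears an even number of times on the left, so the left side is 0.
But the right sides sum to 1 (mod 2). 0 ≠ 1 — the system is inconsistent.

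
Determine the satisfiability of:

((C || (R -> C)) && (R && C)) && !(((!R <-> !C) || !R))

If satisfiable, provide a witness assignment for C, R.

UNSATISFIABLE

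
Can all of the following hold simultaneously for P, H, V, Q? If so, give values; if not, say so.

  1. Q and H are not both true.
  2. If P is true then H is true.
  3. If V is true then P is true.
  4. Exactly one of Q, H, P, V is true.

P=F, H=T, V=F, Q=F

  (1) Q=F, H=T — not both ✓
  (2) P=F ⇒ H: vacuous ✓
  (3) V=F ⇒ P: vacuous ✓
  (4) {Q, H, P, V}: 1 true — exactly one ✓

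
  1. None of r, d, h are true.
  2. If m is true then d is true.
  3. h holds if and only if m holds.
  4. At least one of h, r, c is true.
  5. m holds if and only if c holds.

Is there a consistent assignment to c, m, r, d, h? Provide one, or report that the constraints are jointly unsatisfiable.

No satisfying assignment exists.

Case r = True:
  Constraint (1) is violated (r=T) — contradiction.
Case r = False:
  (1) forces d = False.
  (1) forces h = False.
  (2) with d=F forces m = False.
  (4) with h=F, r=F forces c = True.
  Constraint (5) is violated (m=F, c=T) — contradiction.
Both cases fail — unsatisfiable.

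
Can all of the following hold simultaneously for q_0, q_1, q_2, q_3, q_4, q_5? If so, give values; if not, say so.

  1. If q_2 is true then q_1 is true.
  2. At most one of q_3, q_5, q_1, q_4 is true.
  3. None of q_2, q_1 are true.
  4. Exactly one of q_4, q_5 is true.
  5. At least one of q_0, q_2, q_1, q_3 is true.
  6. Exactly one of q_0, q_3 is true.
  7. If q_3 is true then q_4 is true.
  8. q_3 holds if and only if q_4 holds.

q_0 = True; q_1 = False; q_2 = False; q_3 = False; q_4 = False; q_5 = True

  (1) q_2=F ⇒ q_1: vacuous ✓
  (2) {q_3, q_5, q_1, q_4}: 1 true — at most one ✓
  (3) {q_2, q_1}: 0 true — none ✓
  (4) {q_4, q_5}: 1 true — exactly one ✓
  (5) {q_0, q_2, q_1, q_3}: 1 true — at least one ✓
  (6) {q_0, q_3}: 1 true — exactly one ✓
  (7) q_3=F ⇒ q_4: vacuous ✓
  (8) q_3=F, q_4=F — same ✓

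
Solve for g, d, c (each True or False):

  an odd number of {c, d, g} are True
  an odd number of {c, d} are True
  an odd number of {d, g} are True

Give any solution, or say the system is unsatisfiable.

g = False, d = True, c = False

{c, d, g}: 1 true → odd ✓
{c, d}: 1 true → odd ✓
{d, g}: 1 true → odd ✓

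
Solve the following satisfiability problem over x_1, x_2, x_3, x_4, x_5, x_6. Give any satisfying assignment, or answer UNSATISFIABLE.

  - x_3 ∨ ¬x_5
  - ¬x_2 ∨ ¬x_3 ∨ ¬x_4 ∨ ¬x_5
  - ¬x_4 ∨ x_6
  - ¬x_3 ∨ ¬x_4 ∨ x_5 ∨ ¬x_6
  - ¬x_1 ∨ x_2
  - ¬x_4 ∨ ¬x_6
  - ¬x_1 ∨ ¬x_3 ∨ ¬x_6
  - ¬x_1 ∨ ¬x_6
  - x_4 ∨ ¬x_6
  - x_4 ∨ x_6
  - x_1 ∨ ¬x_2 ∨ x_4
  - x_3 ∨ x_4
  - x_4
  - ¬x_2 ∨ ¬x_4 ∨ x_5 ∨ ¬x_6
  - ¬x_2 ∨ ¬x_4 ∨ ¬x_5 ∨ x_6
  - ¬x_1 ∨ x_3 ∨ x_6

Case x_4 = True:
  (¬x_4 ∨ x_6) forces x_6 = True.
  Clause (¬x_4 ∨ ¬x_6) is falsified — contradiction.
Case x_4 = False:
  Clause (x_4) is falsified — contradiction.
Both cases fail, so the formula is unsatisfiable.

The formula is unsatisfiable.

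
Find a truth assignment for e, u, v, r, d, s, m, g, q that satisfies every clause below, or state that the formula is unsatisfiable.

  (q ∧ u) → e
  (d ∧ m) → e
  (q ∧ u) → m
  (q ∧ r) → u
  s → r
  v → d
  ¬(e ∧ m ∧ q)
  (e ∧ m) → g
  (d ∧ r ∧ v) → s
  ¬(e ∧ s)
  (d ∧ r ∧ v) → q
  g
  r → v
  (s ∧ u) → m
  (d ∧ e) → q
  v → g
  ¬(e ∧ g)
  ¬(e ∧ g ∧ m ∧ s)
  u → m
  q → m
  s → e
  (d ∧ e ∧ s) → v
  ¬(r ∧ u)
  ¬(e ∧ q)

Unit clause (g) forces g = True.
In (¬e ∨ ¬g) only ¬e is left, so e = False.
In (e ∨ ¬s) only ¬s is left, so s = False.
Set u = False.
Set v = False.
  then (¬r ∨ v) forces r = False.
Set d = False.
Set m = True.
Set q = False.
All clauses satisfied.

e=F; u=F; v=F; r=F; d=F; s=F; m=T; g=T; q=F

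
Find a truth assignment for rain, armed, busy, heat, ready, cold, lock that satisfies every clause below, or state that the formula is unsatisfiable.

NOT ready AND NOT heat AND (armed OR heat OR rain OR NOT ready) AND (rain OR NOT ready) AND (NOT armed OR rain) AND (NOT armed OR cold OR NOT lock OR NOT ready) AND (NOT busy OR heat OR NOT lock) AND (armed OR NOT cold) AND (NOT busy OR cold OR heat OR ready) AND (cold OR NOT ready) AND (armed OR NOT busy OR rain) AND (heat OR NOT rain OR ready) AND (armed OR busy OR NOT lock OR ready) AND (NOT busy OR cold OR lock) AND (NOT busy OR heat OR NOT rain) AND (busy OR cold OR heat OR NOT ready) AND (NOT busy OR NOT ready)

Unit clause (NOT ready) forces ready = False.
Unit clause (NOT heat) forces heat = False.
In (heat OR NOT rain OR ready) only NOT rain is left, so rain = False.
In (NOT armed OR rain) only NOT armed is left, so armed = False.
In (armed OR NOT cold) only NOT cold is left, so cold = False.
In (NOT busy OR cold OR heat OR ready) only NOT busy is left, so busy = False.
In (armed OR busy OR NOT lock OR ready) only NOT lock is left, so lock = False.
All clauses satisfied.

rain: False; armed: False; busy: False; heat: False; ready: False; cold: False; lock: False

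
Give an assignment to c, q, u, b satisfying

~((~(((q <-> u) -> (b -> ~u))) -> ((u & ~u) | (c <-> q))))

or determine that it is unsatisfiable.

c: False, q: True, u: True, b: True

  ~((~(((q <-> u) -> (b -> ~u))) -> ((u & ~u) | (c <-> q)))) = True
    ~(((q <-> u) -> (b -> ~u))) -> ((u & ~u) | (c <-> q)) = False
      ~(((q <-> u) -> (b -> ~u))) = True
        (q <-> u) -> (b -> ~u) = False
          q <-> u = True
          b -> ~u = False
            ~u = False
      (u & ~u) | (c <-> q) = False
        u & ~u = False
          ~u = False
        c <-> q = False
The formula evaluates to True.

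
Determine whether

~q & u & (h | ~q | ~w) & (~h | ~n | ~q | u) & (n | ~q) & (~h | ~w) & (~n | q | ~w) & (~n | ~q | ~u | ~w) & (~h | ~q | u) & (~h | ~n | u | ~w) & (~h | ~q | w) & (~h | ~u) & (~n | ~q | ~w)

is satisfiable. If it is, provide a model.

q = False, h = False, u = True, n = False, w = False

Unit clause (~q) forces q = False.
Unit clause (u) forces u = True.
In (~h | ~u) only ~h is left, so h = False.
Set n = False.
Set w = False.
All clauses satisfied.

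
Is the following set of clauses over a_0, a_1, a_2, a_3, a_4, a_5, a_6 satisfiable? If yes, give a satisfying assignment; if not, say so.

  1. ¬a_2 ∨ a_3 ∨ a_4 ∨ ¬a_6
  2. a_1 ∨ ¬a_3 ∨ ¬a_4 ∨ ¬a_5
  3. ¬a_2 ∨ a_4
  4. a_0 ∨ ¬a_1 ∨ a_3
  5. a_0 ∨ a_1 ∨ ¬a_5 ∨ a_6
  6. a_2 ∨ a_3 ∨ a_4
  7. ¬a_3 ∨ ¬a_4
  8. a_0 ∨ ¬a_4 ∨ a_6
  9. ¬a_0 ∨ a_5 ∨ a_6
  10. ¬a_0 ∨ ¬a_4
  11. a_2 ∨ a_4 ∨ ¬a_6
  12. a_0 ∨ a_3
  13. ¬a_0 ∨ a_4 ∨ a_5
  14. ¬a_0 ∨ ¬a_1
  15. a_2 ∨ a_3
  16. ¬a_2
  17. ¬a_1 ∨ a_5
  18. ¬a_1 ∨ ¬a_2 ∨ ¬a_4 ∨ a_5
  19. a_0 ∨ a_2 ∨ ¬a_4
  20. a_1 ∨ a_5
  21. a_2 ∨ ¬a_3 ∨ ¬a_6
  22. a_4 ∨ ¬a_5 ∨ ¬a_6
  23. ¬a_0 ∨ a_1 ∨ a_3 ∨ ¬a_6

a_0=T; a_1=F; a_2=F; a_3=T; a_4=F; a_5=T; a_6=F

Unit clause (¬a_2) forces a_2 = False.
In (a_2 ∨ a_3) only a_3 is left, so a_3 = True.
In (a_2 ∨ ¬a_3 ∨ ¬a_6) only ¬a_6 is left, so a_6 = False.
In (¬a_3 ∨ ¬a_4) only ¬a_4 is left, so a_4 = False.
Set a_0 = True.
  then (¬a_0 ∨ a_5 ∨ a_6) forces a_5 = True.
  then (¬a_0 ∨ ¬a_1) forces a_1 = False.
All clauses satisfied.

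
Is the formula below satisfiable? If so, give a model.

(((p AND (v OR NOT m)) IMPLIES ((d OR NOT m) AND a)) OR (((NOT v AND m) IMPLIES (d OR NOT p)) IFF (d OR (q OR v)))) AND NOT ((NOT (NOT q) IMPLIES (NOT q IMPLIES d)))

The formula is unsatisfiable.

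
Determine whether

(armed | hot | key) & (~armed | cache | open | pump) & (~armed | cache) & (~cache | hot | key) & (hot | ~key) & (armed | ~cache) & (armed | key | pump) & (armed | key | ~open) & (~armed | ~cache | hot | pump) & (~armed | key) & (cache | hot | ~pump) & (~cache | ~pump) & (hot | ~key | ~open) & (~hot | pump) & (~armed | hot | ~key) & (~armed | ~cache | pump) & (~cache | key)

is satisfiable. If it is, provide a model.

Try hot = False:
  (hot | ~key) forces key = False.
  (armed | hot | key) forces armed = True.
  clause (~armed | key) is falsified — backtrack.
So hot = True.
  then (~hot | pump) forces pump = True.
  then (~cache | ~pump) forces cache = False.
  then (~armed | cache) forces armed = False.
Set open = False.
Set key = True.
All clauses satisfied.

hot: True, open: False, cache: False, pump: True, key: True, armed: False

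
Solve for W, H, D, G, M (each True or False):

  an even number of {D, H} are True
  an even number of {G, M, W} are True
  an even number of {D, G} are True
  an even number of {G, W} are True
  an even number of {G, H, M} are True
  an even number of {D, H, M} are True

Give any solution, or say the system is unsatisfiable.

W = False, H = False, D = False, G = False, M = False

{D, H}: 0 true → even ✓
{G, M, W}: 0 true → even ✓
{D, G}: 0 true → even ✓
{G, W}: 0 true → even ✓
{G, H, M}: 0 true → even ✓
{D, H, M}: 0 true → even ✓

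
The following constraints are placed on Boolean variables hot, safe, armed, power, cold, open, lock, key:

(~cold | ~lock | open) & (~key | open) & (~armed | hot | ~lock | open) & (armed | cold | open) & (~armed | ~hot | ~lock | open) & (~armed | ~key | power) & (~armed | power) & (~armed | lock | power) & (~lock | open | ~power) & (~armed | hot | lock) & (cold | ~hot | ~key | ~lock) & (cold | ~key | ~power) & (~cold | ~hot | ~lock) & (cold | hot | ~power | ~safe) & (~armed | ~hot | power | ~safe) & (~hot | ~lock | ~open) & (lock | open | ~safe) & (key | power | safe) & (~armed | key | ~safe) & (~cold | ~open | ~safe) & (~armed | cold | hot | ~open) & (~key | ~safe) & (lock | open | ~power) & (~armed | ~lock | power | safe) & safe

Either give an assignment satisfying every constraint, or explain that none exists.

Unit clause (safe) forces safe = True.
In (~key | ~safe) only ~key is left, so key = False.
In (~armed | key | ~safe) only ~armed is left, so armed = False.
Set hot = False.
Try power = True:
  (cold | hot | ~power | ~safe) forces cold = True.
  (~cold | ~open | ~safe) forces open = False.
  (~cold | ~lock | open) forces lock = False.
  clause (lock | open | ~safe) is falsified — backtrack.
So power = False.
Try cold = True:
  (~cold | ~open | ~safe) forces open = False.
  (~cold | ~lock | open) forces lock = False.
  clause (lock | open | ~safe) is falsified — backtrack.
So cold = False.
  then (armed | cold | open) forces open = True.
Set lock = True.
All clauses satisfied.

hot = False; safe = True; armed = False; power = False; cold = False; open = True; lock = True; key = False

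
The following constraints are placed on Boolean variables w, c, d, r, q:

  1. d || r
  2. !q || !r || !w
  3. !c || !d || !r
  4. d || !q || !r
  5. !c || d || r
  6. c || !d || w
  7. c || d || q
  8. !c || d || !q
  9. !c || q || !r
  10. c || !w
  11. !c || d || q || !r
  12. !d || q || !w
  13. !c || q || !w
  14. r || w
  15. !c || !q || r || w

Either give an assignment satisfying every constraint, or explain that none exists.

w: True, c: True, d: True, r: False, q: True

Set w = True.
  then (c || !w) forces c = True.
  then (!c || q || !w) forces q = True.
  then (!q || !r || !w) forces r = False.
  then (!c || d || r) forces d = True.
All clauses satisfied.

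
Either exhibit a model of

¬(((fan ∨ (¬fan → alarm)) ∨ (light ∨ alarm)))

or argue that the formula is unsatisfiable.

fan: False, alarm: False, light: False

  ¬(((fan ∨ (¬fan → alarm)) ∨ (light ∨ alarm))) = True
    (fan ∨ (¬fan → alarm)) ∨ (light ∨ alarm) = False
      fan ∨ (¬fan → alarm) = False
        ¬fan → alarm = False
          ¬fan = True
      light ∨ alarm = False
The formula evaluates to True.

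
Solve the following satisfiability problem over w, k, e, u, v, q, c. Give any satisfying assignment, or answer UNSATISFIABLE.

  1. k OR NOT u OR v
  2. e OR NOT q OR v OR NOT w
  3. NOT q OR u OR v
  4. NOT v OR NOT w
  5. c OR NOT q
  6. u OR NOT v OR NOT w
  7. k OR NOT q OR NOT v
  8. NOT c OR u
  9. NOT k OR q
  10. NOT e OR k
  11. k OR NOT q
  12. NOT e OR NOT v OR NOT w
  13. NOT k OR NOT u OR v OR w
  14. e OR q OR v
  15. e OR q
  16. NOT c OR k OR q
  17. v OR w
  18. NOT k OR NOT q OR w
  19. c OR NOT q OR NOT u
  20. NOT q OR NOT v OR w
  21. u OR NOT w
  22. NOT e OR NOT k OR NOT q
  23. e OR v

Case k = True:
  (NOT k OR q) forces q = True.
  (c OR NOT q) forces c = True.
  (NOT c OR u) forces u = True.
  (NOT k OR NOT q OR w) forces w = True.
  (NOT v OR NOT w) forces v = False.
  (e OR NOT q OR v OR NOT w) forces e = True.
  Clause (NOT e OR NOT k OR NOT q) is falsified — contradiction.
Case k = False:
  (NOT e OR k) forces e = False.
  (k OR NOT q) forces q = False.
  Clause (e OR q) is falsified — contradiction.
Both cases fail, so the formula is unsatisfiable.

Unsatisfiable — no assignment works.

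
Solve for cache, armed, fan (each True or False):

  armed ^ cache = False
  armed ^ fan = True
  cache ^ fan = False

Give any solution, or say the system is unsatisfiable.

The formula is unsatisfiable.

Adding constraints 1, 2, 3 mod 2: every variable appears an even number of times on the left, so the left side is 0.
But the right sides sum to 1 (mod 2). 0 ≠ 1 — the system is inconsistent.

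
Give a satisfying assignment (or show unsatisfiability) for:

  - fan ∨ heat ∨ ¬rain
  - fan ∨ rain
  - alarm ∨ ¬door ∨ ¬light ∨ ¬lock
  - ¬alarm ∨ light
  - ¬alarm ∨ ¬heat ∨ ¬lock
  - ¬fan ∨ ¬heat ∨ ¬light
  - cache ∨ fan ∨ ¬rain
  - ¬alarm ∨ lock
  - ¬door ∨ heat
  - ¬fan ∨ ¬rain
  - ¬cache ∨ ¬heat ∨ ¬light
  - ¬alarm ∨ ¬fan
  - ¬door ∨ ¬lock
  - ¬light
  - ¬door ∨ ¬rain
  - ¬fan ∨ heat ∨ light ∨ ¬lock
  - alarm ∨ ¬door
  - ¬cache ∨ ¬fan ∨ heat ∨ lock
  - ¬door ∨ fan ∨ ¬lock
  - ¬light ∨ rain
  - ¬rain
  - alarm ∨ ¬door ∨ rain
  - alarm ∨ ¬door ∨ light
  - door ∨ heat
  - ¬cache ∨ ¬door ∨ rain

cache=T; lock=F; door=F; rain=F; light=F; alarm=F; heat=T; fan=T

Unit clause (¬light) forces light = False.
Unit clause (¬rain) forces rain = False.
In (fan ∨ rain) only fan is left, so fan = True.
In (¬alarm ∨ light) only ¬alarm is left, so alarm = False.
In (alarm ∨ ¬door) only ¬door is left, so door = False.
In (door ∨ heat) only heat is left, so heat = True.
Set cache = True.
Set lock = False.
All clauses satisfied.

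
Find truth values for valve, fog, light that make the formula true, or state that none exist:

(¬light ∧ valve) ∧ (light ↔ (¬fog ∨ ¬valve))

valve: True; fog: True; light: False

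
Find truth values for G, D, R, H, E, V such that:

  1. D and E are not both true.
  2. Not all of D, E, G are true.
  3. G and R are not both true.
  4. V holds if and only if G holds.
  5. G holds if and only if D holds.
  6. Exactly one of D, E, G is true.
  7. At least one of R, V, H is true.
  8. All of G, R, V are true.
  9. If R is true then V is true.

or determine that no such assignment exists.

Case G = True:
  (3) with G=T forces R = False.
  Constraint (8) is violated (R=F) — contradiction.
Case G = False:
  Constraint (8) is violated (G=F) — contradiction.
Both cases fail — unsatisfiable.

The formula is unsatisfiable.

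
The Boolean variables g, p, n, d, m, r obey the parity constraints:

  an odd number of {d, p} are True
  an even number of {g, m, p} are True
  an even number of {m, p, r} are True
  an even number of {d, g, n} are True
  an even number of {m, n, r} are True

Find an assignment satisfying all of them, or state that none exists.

g = True; p = True; n = True; d = False; m = False; r = True

{d, p}: 1 true → odd ✓
{g, m, p}: 2 true → even ✓
{m, p, r}: 2 true → even ✓
{d, g, n}: 2 true → even ✓
{m, n, r}: 2 true → even ✓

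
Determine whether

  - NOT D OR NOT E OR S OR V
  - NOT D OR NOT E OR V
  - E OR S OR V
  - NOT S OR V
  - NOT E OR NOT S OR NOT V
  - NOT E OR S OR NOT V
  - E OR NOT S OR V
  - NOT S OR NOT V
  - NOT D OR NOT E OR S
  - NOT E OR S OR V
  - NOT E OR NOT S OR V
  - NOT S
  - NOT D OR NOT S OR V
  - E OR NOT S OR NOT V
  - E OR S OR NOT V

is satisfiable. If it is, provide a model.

Unsatisfiable

Case V = True:
  (NOT S OR NOT V) forces S = False.
  (NOT E OR S OR NOT V) forces E = False.
  Clause (E OR S OR NOT V) is falsified — contradiction.
Case V = False:
  (NOT S OR V) forces S = False.
  (E OR S OR V) forces E = True.
  Clause (NOT E OR S OR V) is falsified — contradiction.
Both cases fail, so the formula is unsatisfiable.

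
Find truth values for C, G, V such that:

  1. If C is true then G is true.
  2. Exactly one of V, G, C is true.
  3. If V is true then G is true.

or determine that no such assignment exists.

C=F, G=T, V=F

  (1) C=F ⇒ G: vacuous ✓
  (2) {V, G, C}: 1 true — exactly one ✓
  (3) V=F ⇒ G: vacuous ✓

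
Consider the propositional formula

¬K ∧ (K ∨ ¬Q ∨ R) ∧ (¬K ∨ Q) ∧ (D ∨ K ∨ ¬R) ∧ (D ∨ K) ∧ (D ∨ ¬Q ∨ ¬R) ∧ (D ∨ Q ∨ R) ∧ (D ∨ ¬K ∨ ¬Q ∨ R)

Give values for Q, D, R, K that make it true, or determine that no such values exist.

Unit clause (¬K) forces K = False.
In (D ∨ K) only D is left, so D = True.
Set Q = True.
  then (K ∨ ¬Q ∨ R) forces R = True.
All clauses satisfied.

Q = True; D = True; R = True; K = False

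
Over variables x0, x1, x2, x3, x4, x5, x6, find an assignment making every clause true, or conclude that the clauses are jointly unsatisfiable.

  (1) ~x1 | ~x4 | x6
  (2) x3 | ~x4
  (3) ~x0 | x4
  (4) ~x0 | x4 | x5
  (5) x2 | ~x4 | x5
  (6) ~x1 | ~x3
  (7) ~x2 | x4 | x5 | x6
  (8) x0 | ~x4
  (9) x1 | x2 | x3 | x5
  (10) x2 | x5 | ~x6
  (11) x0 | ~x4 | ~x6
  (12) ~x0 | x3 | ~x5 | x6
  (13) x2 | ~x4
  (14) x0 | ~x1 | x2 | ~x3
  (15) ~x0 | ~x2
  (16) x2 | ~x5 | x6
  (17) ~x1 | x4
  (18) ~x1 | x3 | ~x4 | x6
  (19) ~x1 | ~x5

x0 = False, x1 = False, x2 = True, x3 = False, x4 = False, x5 = True, x6 = False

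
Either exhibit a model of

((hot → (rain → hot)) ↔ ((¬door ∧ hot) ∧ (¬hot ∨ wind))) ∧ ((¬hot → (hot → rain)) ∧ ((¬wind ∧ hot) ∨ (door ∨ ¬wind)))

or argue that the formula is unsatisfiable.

Case hot = True: the formula simplifies to (¬door ∧ wind) ∧ (¬wind ∨ (door ∨ ¬wind)).
  wind = True: simplifies to ¬door ∧ door.
    door = True: the conjunct ¬door is False.
    door = False: the conjunct door is False.
  wind = False: the conjunct wind is False.
Case hot = False: the conjunct (hot → (rain → hot)) ↔ ((¬door ∧ hot) ∧ (¬hot ∨ wind)) becomes (False → ¬rain) ↔ (False ∧ True) = False.
Both cases fail — unsatisfiable.

Unsatisfiable — no assignment works.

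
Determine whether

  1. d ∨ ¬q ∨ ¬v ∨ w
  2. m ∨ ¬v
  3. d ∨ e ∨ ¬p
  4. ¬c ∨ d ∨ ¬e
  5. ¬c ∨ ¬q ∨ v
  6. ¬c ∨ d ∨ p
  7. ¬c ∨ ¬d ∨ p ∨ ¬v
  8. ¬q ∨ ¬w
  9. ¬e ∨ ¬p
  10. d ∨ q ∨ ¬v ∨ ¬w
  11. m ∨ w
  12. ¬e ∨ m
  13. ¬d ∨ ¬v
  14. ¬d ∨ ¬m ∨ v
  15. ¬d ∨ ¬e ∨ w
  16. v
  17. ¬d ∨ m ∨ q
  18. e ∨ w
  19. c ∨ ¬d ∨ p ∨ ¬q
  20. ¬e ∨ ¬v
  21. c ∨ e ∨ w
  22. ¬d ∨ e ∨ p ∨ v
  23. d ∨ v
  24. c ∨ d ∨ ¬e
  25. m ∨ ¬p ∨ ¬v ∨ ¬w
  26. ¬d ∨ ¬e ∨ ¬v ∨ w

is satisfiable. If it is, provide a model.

The formula is unsatisfiable.

Case v = True:
  (m ∨ ¬v) forces m = True.
  (¬d ∨ ¬v) forces d = False.
  (¬e ∨ ¬v) forces e = False.
  (d ∨ e ∨ ¬p) forces p = False.
  (¬c ∨ d ∨ p) forces c = False.
  (e ∨ w) forces w = True.
  (¬q ∨ ¬w) forces q = False.
  Clause (d ∨ q ∨ ¬v ∨ ¬w) is falsified — contradiction.
Case v = False:
  Clause (v) is falsified — contradiction.
Both cases fail, so the formula is unsatisfiable.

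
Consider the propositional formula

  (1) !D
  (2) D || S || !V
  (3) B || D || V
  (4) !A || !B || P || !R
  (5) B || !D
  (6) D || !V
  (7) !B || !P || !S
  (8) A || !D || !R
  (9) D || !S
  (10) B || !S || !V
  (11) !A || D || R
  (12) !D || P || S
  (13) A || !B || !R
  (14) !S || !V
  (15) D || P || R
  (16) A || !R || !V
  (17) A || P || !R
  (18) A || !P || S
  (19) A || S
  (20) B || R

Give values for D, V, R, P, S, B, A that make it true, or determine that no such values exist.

Unit clause (!D) forces D = False.
In (D || !V) only !V is left, so V = False.
In (D || !S) only !S is left, so S = False.
In (A || S) only A is left, so A = True.
In (B || D || V) only B is left, so B = True.
In (!A || D || R) only R is left, so R = True.
In (!A || !B || P || !R) only P is left, so P = True.
All clauses satisfied.

D: False, V: False, R: True, P: True, S: False, B: True, A: True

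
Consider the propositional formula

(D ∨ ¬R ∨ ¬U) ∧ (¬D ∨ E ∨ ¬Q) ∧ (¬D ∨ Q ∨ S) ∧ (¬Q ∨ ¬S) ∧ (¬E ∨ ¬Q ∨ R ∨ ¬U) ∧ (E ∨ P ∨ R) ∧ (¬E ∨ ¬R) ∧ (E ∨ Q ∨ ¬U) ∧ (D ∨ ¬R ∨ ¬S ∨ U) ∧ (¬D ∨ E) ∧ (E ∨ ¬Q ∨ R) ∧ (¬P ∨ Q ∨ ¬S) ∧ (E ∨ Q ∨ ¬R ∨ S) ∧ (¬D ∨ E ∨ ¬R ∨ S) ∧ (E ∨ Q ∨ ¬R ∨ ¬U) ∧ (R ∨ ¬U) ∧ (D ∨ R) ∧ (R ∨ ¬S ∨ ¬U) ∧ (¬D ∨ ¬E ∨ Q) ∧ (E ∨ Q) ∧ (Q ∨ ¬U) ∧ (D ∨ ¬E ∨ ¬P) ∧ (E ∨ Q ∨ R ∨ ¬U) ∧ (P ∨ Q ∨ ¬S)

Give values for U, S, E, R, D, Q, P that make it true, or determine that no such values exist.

U=F, S=F, E=T, R=F, D=T, Q=T, P=F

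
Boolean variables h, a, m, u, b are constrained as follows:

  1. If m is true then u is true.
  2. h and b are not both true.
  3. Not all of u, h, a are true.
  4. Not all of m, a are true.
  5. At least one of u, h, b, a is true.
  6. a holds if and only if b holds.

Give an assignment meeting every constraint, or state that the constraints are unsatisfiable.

h=T; a=F; m=F; u=F; b=F

  (1) m=F ⇒ u: vacuous ✓
  (2) h=T, b=F — not both ✓
  (3) {u, h, a}: 1/3 true — not all ✓
  (4) {m, a}: 0/2 true — not all ✓
  (5) {u, h, b, a}: 1 true — at least one ✓
  (6) a=F, b=F — same ✓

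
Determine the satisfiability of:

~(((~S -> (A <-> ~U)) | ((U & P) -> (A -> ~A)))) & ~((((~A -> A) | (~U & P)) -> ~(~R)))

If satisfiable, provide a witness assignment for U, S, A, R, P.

U = True; S = False; A = True; R = False; P = True

  ~(((~S -> (A <-> ~U)) | ((U & P) -> (A -> ~A)))) = True
    (~S -> (A <-> ~U)) | ((U & P) -> (A -> ~A)) = False
      ~S -> (A <-> ~U) = False
        ~S = True
        A <-> ~U = False
          ~U = False
      (U & P) -> (A -> ~A) = False
        U & P = True
        A -> ~A = False
          ~A = False
  ~((((~A -> A) | (~U & P)) -> ~(~R))) = True
    ((~A -> A) | (~U & P)) -> ~(~R) = False
      (~A -> A) | (~U & P) = True
        ~A -> A = True
          ~A = False
        ~U & P = False
          ~U = False
      ~(~R) = False
        ~R = True
Both conjuncts True, so the formula holds.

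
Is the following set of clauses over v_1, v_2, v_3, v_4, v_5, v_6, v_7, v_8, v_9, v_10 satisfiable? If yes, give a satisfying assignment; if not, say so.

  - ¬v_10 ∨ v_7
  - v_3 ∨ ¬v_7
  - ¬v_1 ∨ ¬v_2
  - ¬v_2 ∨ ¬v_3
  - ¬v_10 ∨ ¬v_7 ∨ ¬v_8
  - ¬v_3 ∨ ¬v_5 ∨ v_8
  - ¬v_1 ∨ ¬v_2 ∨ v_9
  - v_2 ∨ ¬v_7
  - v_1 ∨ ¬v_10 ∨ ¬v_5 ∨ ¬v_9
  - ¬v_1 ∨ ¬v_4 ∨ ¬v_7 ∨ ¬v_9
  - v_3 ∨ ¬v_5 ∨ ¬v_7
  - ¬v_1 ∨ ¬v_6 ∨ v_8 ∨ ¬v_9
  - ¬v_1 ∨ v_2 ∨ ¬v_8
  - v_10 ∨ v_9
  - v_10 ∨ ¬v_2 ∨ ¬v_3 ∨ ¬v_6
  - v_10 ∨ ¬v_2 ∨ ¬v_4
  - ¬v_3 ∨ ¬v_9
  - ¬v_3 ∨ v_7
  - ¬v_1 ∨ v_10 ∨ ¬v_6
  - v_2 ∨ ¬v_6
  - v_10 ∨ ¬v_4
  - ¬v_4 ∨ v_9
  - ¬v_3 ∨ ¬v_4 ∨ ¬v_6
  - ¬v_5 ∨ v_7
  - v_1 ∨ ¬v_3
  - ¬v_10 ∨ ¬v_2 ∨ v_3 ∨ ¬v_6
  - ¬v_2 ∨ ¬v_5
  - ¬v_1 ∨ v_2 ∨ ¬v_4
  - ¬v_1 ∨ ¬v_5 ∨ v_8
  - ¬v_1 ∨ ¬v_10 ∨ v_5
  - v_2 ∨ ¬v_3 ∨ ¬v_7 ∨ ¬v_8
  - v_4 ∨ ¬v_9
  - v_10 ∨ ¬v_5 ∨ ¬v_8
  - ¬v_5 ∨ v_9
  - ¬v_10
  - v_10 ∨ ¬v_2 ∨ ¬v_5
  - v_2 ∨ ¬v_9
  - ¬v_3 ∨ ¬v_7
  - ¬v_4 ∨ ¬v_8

Unsatisfiable

Case v_4 = True:
  (v_10 ∨ ¬v_4) forces v_10 = True.
  Clause (¬v_10) is falsified — contradiction.
Case v_4 = False:
  (v_4 ∨ ¬v_9) forces v_9 = False.
  (v_10 ∨ v_9) forces v_10 = True.
  Clause (¬v_10) is falsified — contradiction.
Both cases fail, so the formula is unsatisfiable.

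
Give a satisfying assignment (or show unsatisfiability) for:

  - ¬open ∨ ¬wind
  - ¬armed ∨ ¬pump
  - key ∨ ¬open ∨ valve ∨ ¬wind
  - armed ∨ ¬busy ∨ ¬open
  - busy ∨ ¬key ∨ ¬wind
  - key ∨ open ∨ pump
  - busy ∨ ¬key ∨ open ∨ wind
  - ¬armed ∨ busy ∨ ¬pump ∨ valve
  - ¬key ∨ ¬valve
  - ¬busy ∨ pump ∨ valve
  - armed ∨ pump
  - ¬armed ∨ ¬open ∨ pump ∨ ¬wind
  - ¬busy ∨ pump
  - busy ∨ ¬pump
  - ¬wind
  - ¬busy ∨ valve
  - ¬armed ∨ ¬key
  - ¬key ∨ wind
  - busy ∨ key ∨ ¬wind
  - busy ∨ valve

armed = True, pump = False, open = True, wind = False, valve = True, busy = False, key = False

Unit clause (¬wind) forces wind = False.
In (¬key ∨ wind) only ¬key is left, so key = False.
Set armed = True.
  then (¬armed ∨ ¬pump) forces pump = False.
  then (key ∨ open ∨ pump) forces open = True.
  then (¬busy ∨ pump) forces busy = False.
  then (busy ∨ valve) forces valve = True.
All clauses satisfied.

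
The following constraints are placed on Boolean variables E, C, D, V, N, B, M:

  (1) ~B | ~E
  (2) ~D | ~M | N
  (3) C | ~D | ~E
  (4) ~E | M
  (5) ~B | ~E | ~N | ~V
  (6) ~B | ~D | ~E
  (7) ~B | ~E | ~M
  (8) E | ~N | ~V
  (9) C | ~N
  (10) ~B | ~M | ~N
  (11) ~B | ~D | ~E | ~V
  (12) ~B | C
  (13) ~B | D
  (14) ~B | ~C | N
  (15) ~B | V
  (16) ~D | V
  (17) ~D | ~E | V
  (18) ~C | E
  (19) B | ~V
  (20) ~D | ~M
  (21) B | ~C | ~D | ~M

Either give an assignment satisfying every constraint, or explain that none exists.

E=F, C=F, D=F, V=F, N=F, B=F, M=F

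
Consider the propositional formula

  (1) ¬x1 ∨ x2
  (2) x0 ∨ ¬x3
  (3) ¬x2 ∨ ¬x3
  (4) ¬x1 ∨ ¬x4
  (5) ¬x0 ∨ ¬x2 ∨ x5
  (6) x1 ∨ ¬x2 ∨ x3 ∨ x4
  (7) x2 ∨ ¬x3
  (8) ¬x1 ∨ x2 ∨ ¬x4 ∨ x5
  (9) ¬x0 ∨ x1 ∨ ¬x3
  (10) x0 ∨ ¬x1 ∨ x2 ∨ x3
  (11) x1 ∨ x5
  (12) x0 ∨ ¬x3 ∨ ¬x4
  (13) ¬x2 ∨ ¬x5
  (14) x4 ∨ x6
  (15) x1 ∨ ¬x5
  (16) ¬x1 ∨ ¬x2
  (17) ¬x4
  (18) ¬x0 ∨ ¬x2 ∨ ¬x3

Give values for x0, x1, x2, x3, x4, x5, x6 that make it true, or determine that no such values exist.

Case x1 = True:
  (¬x1 ∨ x2) forces x2 = True.
  Clause (¬x1 ∨ ¬x2) is falsified — contradiction.
Case x1 = False:
  (x1 ∨ x5) forces x5 = True.
  Clause (x1 ∨ ¬x5) is falsified — contradiction.
Both cases fail, so the formula is unsatisfiable.

The formula is unsatisfiable.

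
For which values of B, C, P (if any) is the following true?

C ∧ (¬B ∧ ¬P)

B=F; C=T; P=F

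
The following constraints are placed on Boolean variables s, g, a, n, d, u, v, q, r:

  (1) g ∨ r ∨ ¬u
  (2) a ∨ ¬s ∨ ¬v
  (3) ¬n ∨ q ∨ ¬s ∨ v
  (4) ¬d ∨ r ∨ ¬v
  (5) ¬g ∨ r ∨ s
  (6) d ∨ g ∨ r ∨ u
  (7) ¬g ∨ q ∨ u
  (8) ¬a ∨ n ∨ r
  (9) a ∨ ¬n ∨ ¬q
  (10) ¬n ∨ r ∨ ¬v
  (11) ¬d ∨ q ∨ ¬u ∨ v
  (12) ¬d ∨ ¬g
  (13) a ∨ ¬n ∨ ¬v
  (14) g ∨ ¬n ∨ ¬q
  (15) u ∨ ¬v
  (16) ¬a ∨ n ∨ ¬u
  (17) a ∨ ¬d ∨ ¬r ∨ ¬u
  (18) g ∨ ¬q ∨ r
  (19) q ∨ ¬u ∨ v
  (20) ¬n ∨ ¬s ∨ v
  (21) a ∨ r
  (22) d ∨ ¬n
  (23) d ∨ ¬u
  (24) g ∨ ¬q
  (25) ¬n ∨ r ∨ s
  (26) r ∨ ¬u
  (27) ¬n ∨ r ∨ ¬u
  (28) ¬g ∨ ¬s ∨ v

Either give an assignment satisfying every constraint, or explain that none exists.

s = False; g = False; a = True; n = False; d = False; u = False; v = False; q = False; r = True

Set s = False.
Set g = False.
  then (g ∨ ¬q) forces q = False.
Set a = True.
Set n = False.
  then (¬a ∨ n ∨ r) forces r = True.
  then (¬a ∨ n ∨ ¬u) forces u = False.
  then (u ∨ ¬v) forces v = False.
Set d = False.
All clauses satisfied.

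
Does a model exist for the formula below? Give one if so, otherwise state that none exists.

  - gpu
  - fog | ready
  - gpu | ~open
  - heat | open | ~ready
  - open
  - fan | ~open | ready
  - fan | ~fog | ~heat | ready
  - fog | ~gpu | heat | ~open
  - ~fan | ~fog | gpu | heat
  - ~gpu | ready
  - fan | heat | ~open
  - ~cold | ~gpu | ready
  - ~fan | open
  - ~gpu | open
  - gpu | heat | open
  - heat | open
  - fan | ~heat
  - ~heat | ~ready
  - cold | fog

fog = True, fan = True, ready = True, open = True, heat = False, gpu = True, cold = True

Unit clause (gpu) forces gpu = True.
Unit clause (open) forces open = True.
In (~gpu | ready) only ready is left, so ready = True.
In (~heat | ~ready) only ~heat is left, so heat = False.
In (fog | ~gpu | heat | ~open) only fog is left, so fog = True.
In (fan | heat | ~open) only fan is left, so fan = True.
Set cold = True.
All clauses satisfied.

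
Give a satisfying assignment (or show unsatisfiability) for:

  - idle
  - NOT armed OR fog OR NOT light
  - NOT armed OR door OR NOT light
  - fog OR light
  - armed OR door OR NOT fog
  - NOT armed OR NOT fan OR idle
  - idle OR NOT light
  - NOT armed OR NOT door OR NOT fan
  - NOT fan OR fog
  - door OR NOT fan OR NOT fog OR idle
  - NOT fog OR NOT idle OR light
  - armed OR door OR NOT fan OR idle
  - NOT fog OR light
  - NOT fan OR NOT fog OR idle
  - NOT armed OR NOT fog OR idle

Unit clause (idle) forces idle = True.
Set armed = False.
Try light = False:
  (fog OR light) forces fog = True.
  clause (NOT fog OR NOT idle OR light) is falsified — backtrack.
So light = True.
Set door = False.
  then (armed OR door OR NOT fog) forces fog = False.
  then (NOT fan OR fog) forces fan = False.
All clauses satisfied.

armed = False, idle = True, light = True, door = False, fog = False, fan = False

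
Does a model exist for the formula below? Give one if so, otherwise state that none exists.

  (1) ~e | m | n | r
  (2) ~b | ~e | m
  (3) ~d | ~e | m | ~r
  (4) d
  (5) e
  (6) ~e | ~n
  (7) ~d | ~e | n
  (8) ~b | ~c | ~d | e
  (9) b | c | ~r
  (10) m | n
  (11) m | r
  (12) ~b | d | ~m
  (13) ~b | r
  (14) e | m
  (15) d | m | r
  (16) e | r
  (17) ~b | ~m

Case d = True:
  (e) forces e = True.
  (~e | ~n) forces n = False.
  Clause (~d | ~e | n) is falsified — contradiction.
Case d = False:
  Clause (d) is falsified — contradiction.
Both cases fail, so the formula is unsatisfiable.

No satisfying assignment exists.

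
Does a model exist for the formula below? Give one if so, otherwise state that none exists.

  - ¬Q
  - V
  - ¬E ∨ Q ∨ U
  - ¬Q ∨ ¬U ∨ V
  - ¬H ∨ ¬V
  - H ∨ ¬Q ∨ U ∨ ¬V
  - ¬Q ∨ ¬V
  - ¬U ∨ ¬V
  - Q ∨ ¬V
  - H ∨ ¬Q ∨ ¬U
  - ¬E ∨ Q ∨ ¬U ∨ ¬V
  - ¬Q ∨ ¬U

Case Q = True:
  Clause (¬Q) is falsified — contradiction.
Case Q = False:
  (V) forces V = True.
  Clause (Q ∨ ¬V) is falsified — contradiction.
Both cases fail, so the formula is unsatisfiable.

UNSATISFIABLE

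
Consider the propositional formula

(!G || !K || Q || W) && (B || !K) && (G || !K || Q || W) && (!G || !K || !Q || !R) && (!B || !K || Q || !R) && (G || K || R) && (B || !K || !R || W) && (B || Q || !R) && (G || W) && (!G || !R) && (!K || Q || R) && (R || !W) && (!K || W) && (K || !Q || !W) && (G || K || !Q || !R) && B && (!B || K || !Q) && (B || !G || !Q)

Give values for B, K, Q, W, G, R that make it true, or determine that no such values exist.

B = True; K = True; Q = True; W = True; G = False; R = True

Unit clause (B) forces B = True.
Set K = True.
  then (!K || W) forces W = True.
  then (R || !W) forces R = True.
  then (!B || !K || Q || !R) forces Q = True.
  then (!G || !R) forces G = False.
All clauses satisfied.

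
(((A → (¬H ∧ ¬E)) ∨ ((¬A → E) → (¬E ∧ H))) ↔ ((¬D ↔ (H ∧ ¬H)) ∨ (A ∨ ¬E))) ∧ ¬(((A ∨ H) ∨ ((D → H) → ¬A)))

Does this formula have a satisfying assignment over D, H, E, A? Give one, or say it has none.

The conjunct ¬(((A ∨ H) ∨ ((D → H) → ¬A))) is unsatisfiable on its own:
  D=F, H=F, A=F: evaluates to False.
  D=F, H=F, A=T: evaluates to False.
  D=F, H=T, A=F: evaluates to False.
  D=F, H=T, A=T: evaluates to False.
  D=T, H=F, A=F: evaluates to False.
  D=T, H=F, A=T: evaluates to False.
  D=T, H=T, A=F: evaluates to False.
  D=T, H=T, A=T: evaluates to False.
So the whole conjunction is unsatisfiable.

No satisfying assignment exists.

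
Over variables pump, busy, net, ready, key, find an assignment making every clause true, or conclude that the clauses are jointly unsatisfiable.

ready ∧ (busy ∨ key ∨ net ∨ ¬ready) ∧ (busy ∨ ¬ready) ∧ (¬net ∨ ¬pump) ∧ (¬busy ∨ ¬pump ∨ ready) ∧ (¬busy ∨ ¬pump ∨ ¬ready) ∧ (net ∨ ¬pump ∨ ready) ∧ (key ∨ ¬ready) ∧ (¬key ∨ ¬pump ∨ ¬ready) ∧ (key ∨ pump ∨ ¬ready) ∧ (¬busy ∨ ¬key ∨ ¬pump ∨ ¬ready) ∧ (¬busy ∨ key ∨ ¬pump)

Unit clause (ready) forces ready = True.
In (busy ∨ ¬ready) only busy is left, so busy = True.
In (¬busy ∨ ¬pump ∨ ¬ready) only ¬pump is left, so pump = False.
In (key ∨ ¬ready) only key is left, so key = True.
Set net = True.
All clauses satisfied.

pump = False, busy = True, net = True, ready = True, key = True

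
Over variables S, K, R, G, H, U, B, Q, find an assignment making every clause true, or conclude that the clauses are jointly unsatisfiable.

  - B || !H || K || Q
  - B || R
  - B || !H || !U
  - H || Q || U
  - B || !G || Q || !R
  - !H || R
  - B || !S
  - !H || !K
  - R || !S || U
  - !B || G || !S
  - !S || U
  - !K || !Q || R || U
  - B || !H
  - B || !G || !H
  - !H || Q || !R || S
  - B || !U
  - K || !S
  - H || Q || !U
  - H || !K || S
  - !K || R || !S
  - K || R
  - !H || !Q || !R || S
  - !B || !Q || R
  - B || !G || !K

Set S = False.
Try K = True:
  (!H || !K) forces H = False.
  clause (H || !K || S) is falsified — backtrack.
So K = False.
  then (K || R) forces R = True.
Set G = True.
Set H = False.
Set U = False.
  then (H || Q || U) forces Q = True.
Set B = False.
All clauses satisfied.

S=F, K=F, R=T, G=T, H=F, U=F, B=F, Q=T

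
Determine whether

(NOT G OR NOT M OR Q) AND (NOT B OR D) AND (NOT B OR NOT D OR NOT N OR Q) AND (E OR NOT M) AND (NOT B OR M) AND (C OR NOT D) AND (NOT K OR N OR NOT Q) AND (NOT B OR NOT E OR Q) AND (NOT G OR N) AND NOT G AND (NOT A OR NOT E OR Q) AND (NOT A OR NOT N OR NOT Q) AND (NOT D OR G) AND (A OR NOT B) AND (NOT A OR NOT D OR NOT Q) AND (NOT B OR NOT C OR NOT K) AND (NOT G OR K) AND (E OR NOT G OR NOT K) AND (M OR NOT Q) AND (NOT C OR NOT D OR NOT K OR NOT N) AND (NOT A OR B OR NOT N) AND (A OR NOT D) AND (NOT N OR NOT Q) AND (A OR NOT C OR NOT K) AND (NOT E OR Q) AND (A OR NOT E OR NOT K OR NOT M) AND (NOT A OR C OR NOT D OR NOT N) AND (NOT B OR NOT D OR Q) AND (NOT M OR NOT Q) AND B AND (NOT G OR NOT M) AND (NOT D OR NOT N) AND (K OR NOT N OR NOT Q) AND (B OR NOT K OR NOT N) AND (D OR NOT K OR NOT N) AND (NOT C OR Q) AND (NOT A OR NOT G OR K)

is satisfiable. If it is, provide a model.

Unsatisfiable — no assignment works.

Case G = True:
  Clause (NOT G) is falsified — contradiction.
Case G = False:
  (NOT D OR G) forces D = False.
  (NOT B OR D) forces B = False.
  Clause (B) is falsified — contradiction.
Both cases fail, so the formula is unsatisfiable.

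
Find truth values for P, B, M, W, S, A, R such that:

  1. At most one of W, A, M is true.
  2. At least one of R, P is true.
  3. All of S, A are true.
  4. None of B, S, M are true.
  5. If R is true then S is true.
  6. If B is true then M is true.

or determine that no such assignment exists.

Case S = True:
  Constraint (4) is violated (S=T) — contradiction.
Case S = False:
  Constraint (3) is violated (S=F) — contradiction.
Both cases fail — unsatisfiable.

No satisfying assignment exists.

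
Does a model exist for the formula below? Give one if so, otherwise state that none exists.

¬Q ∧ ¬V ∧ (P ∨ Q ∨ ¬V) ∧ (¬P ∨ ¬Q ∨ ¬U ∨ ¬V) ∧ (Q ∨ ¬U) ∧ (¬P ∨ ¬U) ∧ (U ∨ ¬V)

P=T, U=F, Q=F, V=F

Unit clause (¬Q) forces Q = False.
Unit clause (¬V) forces V = False.
In (Q ∨ ¬U) only ¬U is left, so U = False.
Set P = True.
All clauses satisfied.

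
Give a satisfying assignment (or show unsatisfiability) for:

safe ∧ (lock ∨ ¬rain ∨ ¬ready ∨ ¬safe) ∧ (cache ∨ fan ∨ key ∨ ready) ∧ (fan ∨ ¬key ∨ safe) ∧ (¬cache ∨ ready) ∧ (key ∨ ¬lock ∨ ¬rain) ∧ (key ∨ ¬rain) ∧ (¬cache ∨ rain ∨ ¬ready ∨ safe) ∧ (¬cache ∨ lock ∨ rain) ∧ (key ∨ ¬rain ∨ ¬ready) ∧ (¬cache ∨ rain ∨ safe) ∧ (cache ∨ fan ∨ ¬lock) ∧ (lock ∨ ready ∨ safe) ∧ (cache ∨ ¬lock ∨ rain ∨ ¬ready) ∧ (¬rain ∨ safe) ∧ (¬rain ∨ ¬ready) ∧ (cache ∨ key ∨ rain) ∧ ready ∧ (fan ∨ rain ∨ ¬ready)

Unit clause (safe) forces safe = True.
Unit clause (ready) forces ready = True.
In (¬rain ∨ ¬ready) only ¬rain is left, so rain = False.
In (fan ∨ rain ∨ ¬ready) only fan is left, so fan = True.
Set cache = True.
  then (¬cache ∨ lock ∨ rain) forces lock = True.
Set key = False.
All clauses satisfied.

safe = True, fan = True, cache = True, key = False, ready = True, lock = True, rain = False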